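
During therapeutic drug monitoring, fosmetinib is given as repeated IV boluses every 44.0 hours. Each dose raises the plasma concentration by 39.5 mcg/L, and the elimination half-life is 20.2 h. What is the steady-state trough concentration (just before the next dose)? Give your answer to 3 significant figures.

k = ln 2 / 20.2 = 0.03431 h⁻¹
Fraction remaining after one interval: e^(−kτ) = e^(−0.03431 × 44.0) = 0.2209
R = 1 / (1 − 0.2209) = 1.284
Css,max = 39.5 × 1.284 = 50.70 mcg/L
Css,min = Css,max × e^(−kτ) = 50.70 × 0.2209 ≈ 11.2 mcg/L

11.2 mcg/L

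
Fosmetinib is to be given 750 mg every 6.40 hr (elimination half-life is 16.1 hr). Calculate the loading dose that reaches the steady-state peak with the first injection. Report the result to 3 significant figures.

3110 mg

k = ln 2 / 16.1 = 0.04305 hr⁻¹
Accumulation ratio R = 1 / (1 − e^(−kτ)) = 1 / (1 − e^(−0.04305×6.40)) = 1 / (1 − 0.7592) = 4.152
Loading dose = maintenance dose × R = 750 × 4.152 ≈ 3110 mg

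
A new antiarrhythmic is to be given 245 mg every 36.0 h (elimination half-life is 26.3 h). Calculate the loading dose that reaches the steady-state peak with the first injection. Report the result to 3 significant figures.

400 mg

k = ln 2 / 26.3 = 0.02636 h⁻¹
Accumulation ratio R = 1 / (1 − e^(−kτ)) = 1 / (1 − e^(−0.02636×36.0)) = 1 / (1 − 0.3872) = 1.632
Loading dose = maintenance dose × R = 245 × 1.632 ≈ 400 mg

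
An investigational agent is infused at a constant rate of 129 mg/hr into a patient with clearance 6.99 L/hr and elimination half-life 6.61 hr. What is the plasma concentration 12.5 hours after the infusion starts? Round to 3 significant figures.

13.5 µg/mL

Css = rate / CL = 129 / 6.99 = 18.45 µg/mL
k = ln 2 / 6.61 = 0.1049 hr⁻¹
C(t) = Css (1 − e^(−kt)) = 18.45 × (1 − e^(−1.311)) = 18.45 × 0.7304 ≈ 13.5 µg/mL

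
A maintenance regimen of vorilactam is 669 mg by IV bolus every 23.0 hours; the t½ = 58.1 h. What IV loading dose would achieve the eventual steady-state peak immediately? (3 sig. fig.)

2790 mg

k = ln 2 / 58.1 = 0.01193 h⁻¹
Accumulation ratio R = 1 / (1 − e^(−kτ)) = 1 / (1 − e^(−0.01193×23.0)) = 1 / (1 − 0.7600) = 4.167
Loading dose = maintenance dose × R = 669 × 4.167 ≈ 2790 mg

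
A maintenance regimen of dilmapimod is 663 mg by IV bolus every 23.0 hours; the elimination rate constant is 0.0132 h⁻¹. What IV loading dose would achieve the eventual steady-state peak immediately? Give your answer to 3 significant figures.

2530 mg

Accumulation ratio R = 1 / (1 − e^(−kτ)) = 1 / (1 − e^(−0.01320×23.0)) = 1 / (1 − 0.7382) = 3.819
Loading dose = maintenance dose × R = 663 × 3.819 ≈ 2530 mg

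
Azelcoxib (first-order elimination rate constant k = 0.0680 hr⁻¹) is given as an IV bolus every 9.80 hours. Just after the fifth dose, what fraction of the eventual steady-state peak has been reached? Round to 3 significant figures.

f_n = 1 − e^(−nkτ) = 1 − e^(−5 × 0.06800 × 9.80) = 1 − e^(−3.332) = 1 − 0.03572 ≈ 0.964

0.964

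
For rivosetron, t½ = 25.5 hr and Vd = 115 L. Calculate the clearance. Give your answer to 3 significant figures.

3.13 L/hr

k = ln 2 / t½ = ln 2 / 25.5 = 0.02718 hr⁻¹
CL = k · V = 0.02718 × 115 ≈ 3.13 L/hr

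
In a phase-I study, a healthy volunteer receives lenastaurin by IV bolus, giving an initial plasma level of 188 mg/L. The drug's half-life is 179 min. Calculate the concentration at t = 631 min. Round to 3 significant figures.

16.3 mg/L

k = ln 2 / 179 = 0.003872 min⁻¹
631 min is 3.525 half-lives, so C = 188 × (1/2)^3.525 = 188 × 0.08686 ≈ 16.3 mg/L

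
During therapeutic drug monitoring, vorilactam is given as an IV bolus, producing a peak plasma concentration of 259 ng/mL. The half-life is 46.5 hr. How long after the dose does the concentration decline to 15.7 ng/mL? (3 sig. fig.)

k = ln 2 / 46.5 = 0.01491 hr⁻¹
C(t) = C₀ e^(−kt)  ⇒  t = ln(C₀/C) / k
t = ln(259/15.7) / 0.01491 = 2.803 / 0.01491 ≈ 188 hours

188 hours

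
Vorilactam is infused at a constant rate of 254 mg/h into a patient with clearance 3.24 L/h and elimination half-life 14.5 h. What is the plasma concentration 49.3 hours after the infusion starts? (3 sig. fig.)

Css = rate / CL = 254 / 3.24 = 78.40 mg/L
k = ln 2 / 14.5 = 0.04780 h⁻¹
C(t) = Css (1 − e^(−kt)) = 78.40 × (1 − e^(−2.357)) = 78.40 × 0.9053 ≈ 71.0 mg/L

71.0 mg/L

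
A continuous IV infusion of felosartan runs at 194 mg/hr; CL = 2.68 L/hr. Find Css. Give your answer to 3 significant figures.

Css = infusion rate / CL = 194 / 2.68 ≈ 72.4 mg/L

72.4 mg/L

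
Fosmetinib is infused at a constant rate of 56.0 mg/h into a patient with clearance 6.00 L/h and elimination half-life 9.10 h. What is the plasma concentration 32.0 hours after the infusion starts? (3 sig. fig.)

8.52 µg/mL

Css = rate / CL = 56.0 / 6.00 = 9.333 µg/mL
k = ln 2 / 9.10 = 0.07617 h⁻¹
C(t) = Css (1 − e^(−kt)) = 9.333 × (1 − e^(−2.437)) = 9.333 × 0.9126 ≈ 8.52 µg/mL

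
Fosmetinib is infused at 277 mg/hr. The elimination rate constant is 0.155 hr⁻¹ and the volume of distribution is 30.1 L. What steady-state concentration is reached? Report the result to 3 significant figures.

CL = k · V = 0.155 × 30.1 = 4.665 L/hr
Css = rate / CL = 277 / 4.665 ≈ 59.4 µg/mL

59.4 µg/mL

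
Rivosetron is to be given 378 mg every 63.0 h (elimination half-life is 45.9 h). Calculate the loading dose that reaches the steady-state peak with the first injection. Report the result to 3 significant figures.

616 mg

k = ln 2 / 45.9 = 0.01510 h⁻¹
Accumulation ratio R = 1 / (1 − e^(−kτ)) = 1 / (1 − e^(−0.01510×63.0)) = 1 / (1 − 0.3862) = 1.629
Loading dose = maintenance dose × R = 378 × 1.629 ≈ 616 mg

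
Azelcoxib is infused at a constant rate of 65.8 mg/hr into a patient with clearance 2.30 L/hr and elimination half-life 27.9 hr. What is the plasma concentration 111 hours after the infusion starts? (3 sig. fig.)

Css = rate / CL = 65.8 / 2.30 = 28.61 µg/mL
k = ln 2 / 27.9 = 0.02484 hr⁻¹
C(t) = Css (1 − e^(−kt)) = 28.61 × (1 − e^(−2.758)) = 28.61 × 0.9366 ≈ 26.8 µg/mL

26.8 µg/mL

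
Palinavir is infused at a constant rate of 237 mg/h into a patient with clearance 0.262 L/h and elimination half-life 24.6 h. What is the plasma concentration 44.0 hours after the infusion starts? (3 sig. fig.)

643 mg/L

Css = rate / CL = 237 / 0.262 = 904.6 mg/L
k = ln 2 / 24.6 = 0.02818 h⁻¹
C(t) = Css (1 − e^(−kt)) = 904.6 × (1 − e^(−1.240)) = 904.6 × 0.7106 ≈ 643 mg/L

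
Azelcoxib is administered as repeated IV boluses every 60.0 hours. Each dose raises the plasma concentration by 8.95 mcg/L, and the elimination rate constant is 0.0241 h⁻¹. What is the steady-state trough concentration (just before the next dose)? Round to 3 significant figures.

2.76 mcg/L

Fraction remaining after one interval: e^(−kτ) = e^(−0.02410 × 60.0) = 0.2355
R = 1 / (1 − 0.2355) = 1.308
Css,max = 8.95 × 1.308 = 11.71 mcg/L
Css,min = Css,max × e^(−kτ) = 11.71 × 0.2355 ≈ 2.76 mcg/L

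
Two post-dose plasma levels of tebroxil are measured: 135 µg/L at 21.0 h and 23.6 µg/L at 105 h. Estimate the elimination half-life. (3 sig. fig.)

33.4 hours

k = ln(C₁/C₂) / (t₂ − t₁) = ln(135/23.6) / (105 − 21.0)
  = 1.744 / 84.00 = 0.02076 h⁻¹
t½ = ln 2 / k = ln 2 / 0.02076 ≈ 33.4 hours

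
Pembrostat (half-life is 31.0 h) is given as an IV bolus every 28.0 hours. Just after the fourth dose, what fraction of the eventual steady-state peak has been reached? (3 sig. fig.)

0.918

k = ln 2 / 31.0 = 0.02236 h⁻¹
f_n = 1 − e^(−nkτ) = 1 − e^(−4 × 0.02236 × 28.0) = 1 − e^(−2.504) = 1 − 0.08173 ≈ 0.918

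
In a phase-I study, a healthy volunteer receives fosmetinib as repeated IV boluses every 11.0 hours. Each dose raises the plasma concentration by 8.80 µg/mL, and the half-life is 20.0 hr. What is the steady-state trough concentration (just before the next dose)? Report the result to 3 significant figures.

k = ln 2 / 20.0 = 0.03466 hr⁻¹
Fraction remaining after one interval: e^(−kτ) = e^(−0.03466 × 11.0) = 0.6830
R = 1 / (1 − 0.6830) = 3.155
Css,max = 8.80 × 3.155 = 27.76 µg/mL
Css,min = Css,max × e^(−kτ) = 27.76 × 0.6830 ≈ 19.0 µg/mL

19.0 µg/mL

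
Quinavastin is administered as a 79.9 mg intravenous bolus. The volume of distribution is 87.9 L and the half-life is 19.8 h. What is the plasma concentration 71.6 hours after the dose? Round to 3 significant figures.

0.0741 µg/mL

C₀ = dose / V = 79.9 / 87.9 = 0.9090 µg/mL
k = ln 2 / 19.8 = 0.03501 h⁻¹
C(t) = C₀ e^(−kt) = 0.9090 × e^(−0.03501 × 71.6) = 0.9090 × e^(−2.507) = 0.9090 × 0.08155 ≈ 0.0741 µg/mL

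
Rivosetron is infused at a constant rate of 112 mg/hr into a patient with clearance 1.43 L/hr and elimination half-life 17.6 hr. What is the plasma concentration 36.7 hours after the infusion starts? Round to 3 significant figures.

59.9 mg/L

Css = rate / CL = 112 / 1.43 = 78.32 mg/L
k = ln 2 / 17.6 = 0.03938 hr⁻¹
C(t) = Css (1 − e^(−kt)) = 78.32 × (1 − e^(−1.445)) = 78.32 × 0.7643 ≈ 59.9 mg/L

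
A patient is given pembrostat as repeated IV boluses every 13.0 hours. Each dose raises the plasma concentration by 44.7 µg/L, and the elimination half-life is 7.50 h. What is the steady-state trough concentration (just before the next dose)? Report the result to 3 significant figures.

k = ln 2 / 7.50 = 0.09242 h⁻¹
Fraction remaining after one interval: e^(−kτ) = e^(−0.09242 × 13.0) = 0.3008
R = 1 / (1 − 0.3008) = 1.430
Css,max = 44.7 × 1.430 = 63.93 µg/L
Css,min = Css,max × e^(−kτ) = 63.93 × 0.3008 ≈ 19.2 µg/L

19.2 µg/L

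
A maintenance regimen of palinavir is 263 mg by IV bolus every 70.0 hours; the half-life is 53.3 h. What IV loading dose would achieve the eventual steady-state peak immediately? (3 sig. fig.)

k = ln 2 / 53.3 = 0.01300 h⁻¹
Accumulation ratio R = 1 / (1 − e^(−kτ)) = 1 / (1 − e^(−0.01300×70.0)) = 1 / (1 − 0.4024) = 1.673
Loading dose = maintenance dose × R = 263 × 1.673 ≈ 440 mg

440 mg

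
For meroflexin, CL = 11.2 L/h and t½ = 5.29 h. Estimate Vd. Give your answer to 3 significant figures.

85.5 L

k = ln 2 / t½ = ln 2 / 5.29 = 0.1310 h⁻¹
V = CL / k = 11.2 / 0.1310 ≈ 85.5 L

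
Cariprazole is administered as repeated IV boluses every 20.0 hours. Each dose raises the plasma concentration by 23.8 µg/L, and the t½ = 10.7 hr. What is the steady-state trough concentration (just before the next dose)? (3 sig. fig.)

8.97 µg/L

k = ln 2 / 10.7 = 0.06478 hr⁻¹
Fraction remaining after one interval: e^(−kτ) = e^(−0.06478 × 20.0) = 0.2737
R = 1 / (1 − 0.2737) = 1.377
Css,max = 23.8 × 1.377 = 32.77 µg/L
Css,min = Css,max × e^(−kτ) = 32.77 × 0.2737 ≈ 8.97 µg/L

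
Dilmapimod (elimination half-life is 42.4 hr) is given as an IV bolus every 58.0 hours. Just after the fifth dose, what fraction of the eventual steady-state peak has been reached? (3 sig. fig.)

0.991

k = ln 2 / 42.4 = 0.01635 hr⁻¹
f_n = 1 − e^(−nkτ) = 1 − e^(−5 × 0.01635 × 58.0) = 1 − e^(−4.741) = 1 − 0.008731 ≈ 0.991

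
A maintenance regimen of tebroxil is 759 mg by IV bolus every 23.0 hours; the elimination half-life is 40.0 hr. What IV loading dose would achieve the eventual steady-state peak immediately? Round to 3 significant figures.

k = ln 2 / 40.0 = 0.01733 hr⁻¹
Accumulation ratio R = 1 / (1 − e^(−kτ)) = 1 / (1 − e^(−0.01733×23.0)) = 1 / (1 − 0.6713) = 3.042
Loading dose = maintenance dose × R = 759 × 3.042 ≈ 2310 mg

2310 mg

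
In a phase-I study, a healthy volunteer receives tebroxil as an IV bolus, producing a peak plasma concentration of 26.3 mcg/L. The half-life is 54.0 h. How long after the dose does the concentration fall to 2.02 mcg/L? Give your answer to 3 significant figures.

200 hours

k = ln 2 / 54.0 = 0.01284 h⁻¹
C(t) = C₀ e^(−kt)  ⇒  t = ln(C₀/C) / k
t = ln(26.3/2.02) / 0.01284 = 2.566 / 0.01284 ≈ 200 hours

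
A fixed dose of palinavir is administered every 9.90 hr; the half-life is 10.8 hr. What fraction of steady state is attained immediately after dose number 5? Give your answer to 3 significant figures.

0.958

k = ln 2 / 10.8 = 0.06418 hr⁻¹
f_n = 1 − e^(−nkτ) = 1 − e^(−5 × 0.06418 × 9.90) = 1 − e^(−3.177) = 1 − 0.04171 ≈ 0.958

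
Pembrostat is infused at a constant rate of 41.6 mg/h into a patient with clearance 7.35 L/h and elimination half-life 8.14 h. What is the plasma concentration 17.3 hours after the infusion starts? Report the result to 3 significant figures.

Css = rate / CL = 41.6 / 7.35 = 5.660 µg/mL
k = ln 2 / 8.14 = 0.08515 h⁻¹
C(t) = Css (1 − e^(−kt)) = 5.660 × (1 − e^(−1.473)) = 5.660 × 0.7708 ≈ 4.36 µg/mL

4.36 µg/mL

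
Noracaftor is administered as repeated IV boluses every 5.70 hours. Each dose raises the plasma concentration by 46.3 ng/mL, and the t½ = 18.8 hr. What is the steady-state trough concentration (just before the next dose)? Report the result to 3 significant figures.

k = ln 2 / 18.8 = 0.03687 hr⁻¹
Fraction remaining after one interval: e^(−kτ) = e^(−0.03687 × 5.70) = 0.8105
R = 1 / (1 − 0.8105) = 5.276
Css,max = 46.3 × 5.276 = 244.3 ng/mL
Css,min = Css,max × e^(−kτ) = 244.3 × 0.8105 ≈ 198 ng/mL

198 ng/mL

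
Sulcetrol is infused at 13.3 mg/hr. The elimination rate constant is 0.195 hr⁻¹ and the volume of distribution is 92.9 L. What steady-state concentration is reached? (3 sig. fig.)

0.734 µg/mL

CL = k · V = 0.195 × 92.9 = 18.12 L/hr
Css = rate / CL = 13.3 / 18.12 ≈ 0.734 µg/mL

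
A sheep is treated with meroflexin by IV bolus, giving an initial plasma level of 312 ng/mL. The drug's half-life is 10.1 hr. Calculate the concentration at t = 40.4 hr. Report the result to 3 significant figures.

k = ln 2 / 10.1 = 0.06863 hr⁻¹
40.4 hr is 4.000 half-lives, so C = 312 × (1/2)^4.000 = 312 × 0.06250 ≈ 19.5 ng/mL

19.5 ng/mL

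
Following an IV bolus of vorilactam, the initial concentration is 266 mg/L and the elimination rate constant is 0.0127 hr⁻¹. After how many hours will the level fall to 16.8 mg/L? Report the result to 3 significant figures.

C(t) = C₀ e^(−kt)  ⇒  t = ln(C₀/C) / k
t = ln(266/16.8) / 0.01270 = 2.762 / 0.01270 ≈ 217 hours

217 hours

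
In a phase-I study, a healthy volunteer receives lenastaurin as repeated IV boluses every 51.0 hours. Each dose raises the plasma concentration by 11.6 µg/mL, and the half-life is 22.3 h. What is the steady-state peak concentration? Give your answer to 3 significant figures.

k = ln 2 / 22.3 = 0.03108 h⁻¹
Fraction remaining after one interval: e^(−kτ) = e^(−0.03108 × 51.0) = 0.2049
R = 1 / (1 − 0.2049) = 1.258
Css,max = 11.6 × 1.258 ≈ 14.6 µg/mL

14.6 µg/mL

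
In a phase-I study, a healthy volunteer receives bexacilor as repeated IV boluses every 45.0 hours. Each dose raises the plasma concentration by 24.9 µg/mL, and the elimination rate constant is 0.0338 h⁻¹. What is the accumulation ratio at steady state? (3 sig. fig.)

1.28

Fraction remaining after one interval: e^(−kτ) = e^(−0.03380 × 45.0) = 0.2185
R = 1 / (1 − 0.2185) = 1 / 0.7815 ≈ 1.28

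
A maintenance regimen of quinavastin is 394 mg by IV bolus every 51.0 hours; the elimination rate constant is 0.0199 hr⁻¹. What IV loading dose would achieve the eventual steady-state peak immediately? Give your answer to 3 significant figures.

618 mg

Accumulation ratio R = 1 / (1 − e^(−kτ)) = 1 / (1 − e^(−0.01990×51.0)) = 1 / (1 − 0.3624) = 1.568
Loading dose = maintenance dose × R = 394 × 1.568 ≈ 618 mg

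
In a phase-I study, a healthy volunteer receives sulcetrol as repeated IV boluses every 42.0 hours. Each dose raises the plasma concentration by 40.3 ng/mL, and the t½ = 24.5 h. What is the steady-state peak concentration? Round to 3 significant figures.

k = ln 2 / 24.5 = 0.02829 h⁻¹
Fraction remaining after one interval: e^(−kτ) = e^(−0.02829 × 42.0) = 0.3048
R = 1 / (1 − 0.3048) = 1.438
Css,max = 40.3 × 1.438 ≈ 58.0 ng/mL

58.0 ng/mL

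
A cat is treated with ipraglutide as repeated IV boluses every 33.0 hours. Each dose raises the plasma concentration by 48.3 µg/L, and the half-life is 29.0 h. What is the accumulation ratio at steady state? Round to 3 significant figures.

k = ln 2 / 29.0 = 0.02390 h⁻¹
Fraction remaining after one interval: e^(−kτ) = e^(−0.02390 × 33.0) = 0.4544
R = 1 / (1 − 0.4544) = 1 / 0.5456 ≈ 1.83

1.83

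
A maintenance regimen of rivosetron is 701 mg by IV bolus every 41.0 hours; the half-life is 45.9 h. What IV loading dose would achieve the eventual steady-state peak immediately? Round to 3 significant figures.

k = ln 2 / 45.9 = 0.01510 h⁻¹
Accumulation ratio R = 1 / (1 − e^(−kτ)) = 1 / (1 − e^(−0.01510×41.0)) = 1 / (1 − 0.5384) = 2.166
Loading dose = maintenance dose × R = 701 × 2.166 ≈ 1520 mg

1520 mg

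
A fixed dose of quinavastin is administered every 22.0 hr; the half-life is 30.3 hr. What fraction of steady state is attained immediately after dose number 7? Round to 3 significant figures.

0.970

k = ln 2 / 30.3 = 0.02288 hr⁻¹
f_n = 1 − e^(−nkτ) = 1 − e^(−7 × 0.02288 × 22.0) = 1 − e^(−3.523) = 1 − 0.02951 ≈ 0.970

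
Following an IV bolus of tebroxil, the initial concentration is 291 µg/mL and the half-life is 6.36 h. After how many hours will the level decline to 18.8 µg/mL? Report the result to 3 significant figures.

k = ln 2 / 6.36 = 0.1090 h⁻¹
C(t) = C₀ e^(−kt)  ⇒  t = ln(C₀/C) / k
t = ln(291/18.8) / 0.1090 = 2.739 / 0.1090 ≈ 25.1 hours

25.1 hours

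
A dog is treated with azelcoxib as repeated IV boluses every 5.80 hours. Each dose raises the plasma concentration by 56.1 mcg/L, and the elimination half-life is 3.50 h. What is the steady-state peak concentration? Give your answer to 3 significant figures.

k = ln 2 / 3.50 = 0.1980 h⁻¹
Fraction remaining after one interval: e^(−kτ) = e^(−0.1980 × 5.80) = 0.3171
R = 1 / (1 − 0.3171) = 1.464
Css,max = 56.1 × 1.464 ≈ 82.1 mcg/L

82.1 mcg/L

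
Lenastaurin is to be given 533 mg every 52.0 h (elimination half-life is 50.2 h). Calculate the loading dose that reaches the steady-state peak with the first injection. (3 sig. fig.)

1040 mg

k = ln 2 / 50.2 = 0.01381 h⁻¹
Accumulation ratio R = 1 / (1 − e^(−kτ)) = 1 / (1 − e^(−0.01381×52.0)) = 1 / (1 − 0.4877) = 1.952
Loading dose = maintenance dose × R = 533 × 1.952 ≈ 1040 mg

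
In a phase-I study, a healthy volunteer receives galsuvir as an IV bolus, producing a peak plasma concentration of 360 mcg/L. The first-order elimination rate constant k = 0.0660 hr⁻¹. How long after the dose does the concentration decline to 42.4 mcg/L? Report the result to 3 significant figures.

C(t) = C₀ e^(−kt)  ⇒  t = ln(C₀/C) / k
t = ln(360/42.4) / 0.06600 = 2.139 / 0.06600 ≈ 32.4 hours

32.4 hours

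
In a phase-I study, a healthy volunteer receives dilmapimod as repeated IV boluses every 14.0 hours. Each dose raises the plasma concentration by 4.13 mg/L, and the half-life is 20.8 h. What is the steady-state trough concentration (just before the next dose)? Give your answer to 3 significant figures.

k = ln 2 / 20.8 = 0.03332 h⁻¹
Fraction remaining after one interval: e^(−kτ) = e^(−0.03332 × 14.0) = 0.6272
R = 1 / (1 − 0.6272) = 2.682
Css,max = 4.13 × 2.682 = 11.08 mg/L
Css,min = Css,max × e^(−kτ) = 11.08 × 0.6272 ≈ 6.95 mg/L

6.95 mg/L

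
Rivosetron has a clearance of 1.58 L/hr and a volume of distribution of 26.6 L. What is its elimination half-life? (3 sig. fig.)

k = CL / V = 1.58 / 26.6 = 0.05940 hr⁻¹
t½ = ln 2 / k = ln 2 / 0.05940 ≈ 11.7 hours

11.7 hours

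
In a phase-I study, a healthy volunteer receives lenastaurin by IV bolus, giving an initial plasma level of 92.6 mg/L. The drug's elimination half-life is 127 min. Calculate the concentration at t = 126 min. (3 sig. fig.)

k = ln 2 / 127 = 0.005458 min⁻¹
C(t) = C₀ e^(−kt) = 92.6 × e^(−0.005458 × 126) = 92.6 × e^(−0.6877) = 92.6 × 0.5027 ≈ 46.6 mg/L

46.6 mg/L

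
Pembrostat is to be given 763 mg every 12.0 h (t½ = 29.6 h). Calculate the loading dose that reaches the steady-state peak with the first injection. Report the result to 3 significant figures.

k = ln 2 / 29.6 = 0.02342 h⁻¹
Accumulation ratio R = 1 / (1 − e^(−kτ)) = 1 / (1 − e^(−0.02342×12.0)) = 1 / (1 − 0.7550) = 4.082
Loading dose = maintenance dose × R = 763 × 4.082 ≈ 3110 mg

3110 mg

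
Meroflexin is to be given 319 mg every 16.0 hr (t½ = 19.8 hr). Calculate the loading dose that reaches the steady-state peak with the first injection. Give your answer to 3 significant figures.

k = ln 2 / 19.8 = 0.03501 hr⁻¹
Accumulation ratio R = 1 / (1 − e^(−kτ)) = 1 / (1 − e^(−0.03501×16.0)) = 1 / (1 − 0.5711) = 2.332
Loading dose = maintenance dose × R = 319 × 2.332 ≈ 744 mg

744 mg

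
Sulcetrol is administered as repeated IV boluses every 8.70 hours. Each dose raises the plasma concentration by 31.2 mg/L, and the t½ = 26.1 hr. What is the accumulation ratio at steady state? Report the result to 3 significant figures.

k = ln 2 / 26.1 = 0.02656 hr⁻¹
Fraction remaining after one interval: e^(−kτ) = e^(−0.02656 × 8.70) = 0.7937
R = 1 / (1 − 0.7937) = 1 / 0.2063 ≈ 4.85

4.85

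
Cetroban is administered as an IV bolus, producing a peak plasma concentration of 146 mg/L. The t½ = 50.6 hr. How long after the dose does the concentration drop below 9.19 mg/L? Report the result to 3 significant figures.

202 hours

k = ln 2 / 50.6 = 0.01370 hr⁻¹
C(t) = C₀ e^(−kt)  ⇒  t = ln(C₀/C) / k
t = ln(146/9.19) / 0.01370 = 2.765 / 0.01370 ≈ 202 hours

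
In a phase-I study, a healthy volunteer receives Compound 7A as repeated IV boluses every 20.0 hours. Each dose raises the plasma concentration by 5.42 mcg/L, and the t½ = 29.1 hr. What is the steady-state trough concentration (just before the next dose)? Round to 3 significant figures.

8.88 mcg/L

k = ln 2 / 29.1 = 0.02382 hr⁻¹
Fraction remaining after one interval: e^(−kτ) = e^(−0.02382 × 20.0) = 0.6210
R = 1 / (1 − 0.6210) = 2.639
Css,max = 5.42 × 2.639 = 14.30 mcg/L
Css,min = Css,max × e^(−kτ) = 14.30 × 0.6210 ≈ 8.88 mcg/L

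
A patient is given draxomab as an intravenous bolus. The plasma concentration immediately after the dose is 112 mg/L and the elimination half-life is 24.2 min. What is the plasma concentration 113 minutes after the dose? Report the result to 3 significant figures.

k = ln 2 / 24.2 = 0.02864 min⁻¹
113 min is 4.669 half-lives, so C = 112 × (1/2)^4.669 = 112 × 0.03930 ≈ 4.40 mg/L

4.40 mg/L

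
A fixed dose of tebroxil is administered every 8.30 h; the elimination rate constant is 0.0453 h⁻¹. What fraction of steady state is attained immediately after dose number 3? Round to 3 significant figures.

0.676

f_n = 1 − e^(−nkτ) = 1 − e^(−3 × 0.04530 × 8.30) = 1 − e^(−1.128) = 1 − 0.3237 ≈ 0.676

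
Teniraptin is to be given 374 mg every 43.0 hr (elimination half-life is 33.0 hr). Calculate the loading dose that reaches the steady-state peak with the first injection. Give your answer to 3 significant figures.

629 mg

k = ln 2 / 33.0 = 0.02100 hr⁻¹
Accumulation ratio R = 1 / (1 − e^(−kτ)) = 1 / (1 − e^(−0.02100×43.0)) = 1 / (1 − 0.4053) = 1.681
Loading dose = maintenance dose × R = 374 × 1.681 ≈ 629 mg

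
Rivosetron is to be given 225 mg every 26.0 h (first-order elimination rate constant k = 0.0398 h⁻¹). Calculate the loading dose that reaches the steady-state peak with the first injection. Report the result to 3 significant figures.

349 mg

Accumulation ratio R = 1 / (1 − e^(−kτ)) = 1 / (1 − e^(−0.03980×26.0)) = 1 / (1 − 0.3553) = 1.551
Loading dose = maintenance dose × R = 225 × 1.551 ≈ 349 mg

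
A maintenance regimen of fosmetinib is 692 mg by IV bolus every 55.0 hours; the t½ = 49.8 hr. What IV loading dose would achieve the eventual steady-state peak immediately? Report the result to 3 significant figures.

k = ln 2 / 49.8 = 0.01392 hr⁻¹
Accumulation ratio R = 1 / (1 − e^(−kτ)) = 1 / (1 − e^(−0.01392×55.0)) = 1 / (1 − 0.4651) = 1.869
Loading dose = maintenance dose × R = 692 × 1.869 ≈ 1290 mg

1290 mg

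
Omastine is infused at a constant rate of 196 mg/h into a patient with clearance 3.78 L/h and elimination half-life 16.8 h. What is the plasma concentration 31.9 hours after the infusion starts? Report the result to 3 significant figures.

37.9 µg/mL

Css = rate / CL = 196 / 3.78 = 51.85 µg/mL
k = ln 2 / 16.8 = 0.04126 h⁻¹
C(t) = Css (1 − e^(−kt)) = 51.85 × (1 − e^(−1.316)) = 51.85 × 0.7318 ≈ 37.9 µg/mL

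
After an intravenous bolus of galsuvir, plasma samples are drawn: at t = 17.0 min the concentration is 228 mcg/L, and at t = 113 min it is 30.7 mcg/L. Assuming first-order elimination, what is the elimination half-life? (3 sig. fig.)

k = ln(C₁/C₂) / (t₂ − t₁) = ln(228/30.7) / (113 − 17.0)
  = 2.005 / 96.00 = 0.02089 min⁻¹
t½ = ln 2 / k = ln 2 / 0.02089 ≈ 33.2 minutes

33.2 minutes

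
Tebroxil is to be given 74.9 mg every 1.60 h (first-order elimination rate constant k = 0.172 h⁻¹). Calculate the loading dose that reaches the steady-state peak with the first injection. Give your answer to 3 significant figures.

Accumulation ratio R = 1 / (1 − e^(−kτ)) = 1 / (1 − e^(−0.1720×1.60)) = 1 / (1 − 0.7594) = 4.157
Loading dose = maintenance dose × R = 74.9 × 4.157 ≈ 311 mg

311 mg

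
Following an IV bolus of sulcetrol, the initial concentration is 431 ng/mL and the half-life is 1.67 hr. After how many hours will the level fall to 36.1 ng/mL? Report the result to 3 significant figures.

k = ln 2 / 1.67 = 0.4151 hr⁻¹
C(t) = C₀ e^(−kt)  ⇒  t = ln(C₀/C) / k
t = ln(431/36.1) / 0.4151 = 2.480 / 0.4151 ≈ 5.97 hours

5.97 hours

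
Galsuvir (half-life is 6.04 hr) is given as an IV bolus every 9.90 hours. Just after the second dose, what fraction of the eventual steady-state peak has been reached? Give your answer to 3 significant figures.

k = ln 2 / 6.04 = 0.1148 hr⁻¹
f_n = 1 − e^(−nkτ) = 1 − e^(−2 × 0.1148 × 9.90) = 1 − e^(−2.272) = 1 − 0.1031 ≈ 0.897

0.897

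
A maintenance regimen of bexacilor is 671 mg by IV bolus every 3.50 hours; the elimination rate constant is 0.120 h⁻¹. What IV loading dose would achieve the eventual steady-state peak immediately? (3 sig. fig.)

1960 mg

Accumulation ratio R = 1 / (1 − e^(−kτ)) = 1 / (1 − e^(−0.1200×3.50)) = 1 / (1 − 0.6570) = 2.916
Loading dose = maintenance dose × R = 671 × 2.916 ≈ 1960 mg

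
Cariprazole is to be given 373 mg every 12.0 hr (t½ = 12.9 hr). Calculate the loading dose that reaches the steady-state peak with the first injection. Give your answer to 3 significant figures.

785 mg

k = ln 2 / 12.9 = 0.05373 hr⁻¹
Accumulation ratio R = 1 / (1 − e^(−kτ)) = 1 / (1 − e^(−0.05373×12.0)) = 1 / (1 − 0.5248) = 2.104
Loading dose = maintenance dose × R = 373 × 2.104 ≈ 785 mg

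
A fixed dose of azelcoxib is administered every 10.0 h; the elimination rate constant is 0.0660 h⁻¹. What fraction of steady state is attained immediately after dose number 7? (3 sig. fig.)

f_n = 1 − e^(−nkτ) = 1 − e^(−7 × 0.06600 × 10.0) = 1 − e^(−4.620) = 1 − 0.009853 ≈ 0.990

0.990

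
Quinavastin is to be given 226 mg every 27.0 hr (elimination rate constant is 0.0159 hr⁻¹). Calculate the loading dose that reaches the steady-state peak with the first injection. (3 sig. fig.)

647 mg

Accumulation ratio R = 1 / (1 − e^(−kτ)) = 1 / (1 − e^(−0.01590×27.0)) = 1 / (1 − 0.6510) = 2.865
Loading dose = maintenance dose × R = 226 × 2.865 ≈ 647 mg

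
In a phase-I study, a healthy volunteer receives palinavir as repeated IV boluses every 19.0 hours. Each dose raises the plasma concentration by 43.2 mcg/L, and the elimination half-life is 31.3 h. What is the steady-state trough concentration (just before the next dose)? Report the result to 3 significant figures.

k = ln 2 / 31.3 = 0.02215 h⁻¹
Fraction remaining after one interval: e^(−kτ) = e^(−0.02215 × 19.0) = 0.6565
R = 1 / (1 − 0.6565) = 2.912
Css,max = 43.2 × 2.912 = 125.8 mcg/L
Css,min = Css,max × e^(−kτ) = 125.8 × 0.6565 ≈ 82.6 mcg/L

82.6 mcg/L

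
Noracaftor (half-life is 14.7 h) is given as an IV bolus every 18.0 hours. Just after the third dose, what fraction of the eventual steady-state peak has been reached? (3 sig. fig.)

0.922

k = ln 2 / 14.7 = 0.04715 h⁻¹
f_n = 1 − e^(−nkτ) = 1 − e^(−3 × 0.04715 × 18.0) = 1 − e^(−2.546) = 1 − 0.07837 ≈ 0.922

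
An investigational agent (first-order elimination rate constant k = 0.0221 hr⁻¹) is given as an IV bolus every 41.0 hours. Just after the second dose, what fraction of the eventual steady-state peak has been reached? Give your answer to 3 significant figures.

f_n = 1 − e^(−nkτ) = 1 − e^(−2 × 0.02210 × 41.0) = 1 − e^(−1.812) = 1 − 0.1633 ≈ 0.837

0.837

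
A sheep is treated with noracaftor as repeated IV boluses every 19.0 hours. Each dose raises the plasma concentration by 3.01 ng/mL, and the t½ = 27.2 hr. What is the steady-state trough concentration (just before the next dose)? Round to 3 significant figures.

k = ln 2 / 27.2 = 0.02548 hr⁻¹
Fraction remaining after one interval: e^(−kτ) = e^(−0.02548 × 19.0) = 0.6162
R = 1 / (1 − 0.6162) = 2.606
Css,max = 3.01 × 2.606 = 7.843 ng/mL
Css,min = Css,max × e^(−kτ) = 7.843 × 0.6162 ≈ 4.83 ng/mL

4.83 ng/mL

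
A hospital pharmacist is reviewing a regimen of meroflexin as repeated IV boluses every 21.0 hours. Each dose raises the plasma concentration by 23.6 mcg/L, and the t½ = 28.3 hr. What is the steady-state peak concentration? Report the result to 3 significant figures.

k = ln 2 / 28.3 = 0.02449 hr⁻¹
Fraction remaining after one interval: e^(−kτ) = e^(−0.02449 × 21.0) = 0.5979
R = 1 / (1 − 0.5979) = 2.487
Css,max = 23.6 × 2.487 ≈ 58.7 mcg/L

58.7 mcg/L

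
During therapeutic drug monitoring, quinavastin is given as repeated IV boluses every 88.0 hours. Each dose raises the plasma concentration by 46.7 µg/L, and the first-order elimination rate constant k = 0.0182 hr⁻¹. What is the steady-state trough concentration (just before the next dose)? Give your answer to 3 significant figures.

Fraction remaining after one interval: e^(−kτ) = e^(−0.01820 × 88.0) = 0.2016
R = 1 / (1 − 0.2016) = 1.252
Css,max = 46.7 × 1.252 = 58.49 µg/L
Css,min = Css,max × e^(−kτ) = 58.49 × 0.2016 ≈ 11.8 µg/L

11.8 µg/L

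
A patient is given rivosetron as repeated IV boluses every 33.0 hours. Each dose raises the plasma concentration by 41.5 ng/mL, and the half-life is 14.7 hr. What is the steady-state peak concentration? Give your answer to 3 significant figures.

k = ln 2 / 14.7 = 0.04715 hr⁻¹
Fraction remaining after one interval: e^(−kτ) = e^(−0.04715 × 33.0) = 0.2110
R = 1 / (1 − 0.2110) = 1.267
Css,max = 41.5 × 1.267 ≈ 52.6 ng/mL

52.6 ng/mL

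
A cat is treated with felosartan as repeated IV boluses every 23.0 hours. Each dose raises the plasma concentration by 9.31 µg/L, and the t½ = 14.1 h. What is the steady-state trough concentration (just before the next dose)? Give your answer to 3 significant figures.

4.44 µg/L

k = ln 2 / 14.1 = 0.04916 h⁻¹
Fraction remaining after one interval: e^(−kτ) = e^(−0.04916 × 23.0) = 0.3228
R = 1 / (1 − 0.3228) = 1.477
Css,max = 9.31 × 1.477 = 13.75 µg/L
Css,min = Css,max × e^(−kτ) = 13.75 × 0.3228 ≈ 4.44 µg/L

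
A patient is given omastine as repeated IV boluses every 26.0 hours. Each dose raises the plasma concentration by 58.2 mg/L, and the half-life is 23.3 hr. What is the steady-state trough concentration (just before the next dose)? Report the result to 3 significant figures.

49.9 mg/L

k = ln 2 / 23.3 = 0.02975 hr⁻¹
Fraction remaining after one interval: e^(−kτ) = e^(−0.02975 × 26.0) = 0.4614
R = 1 / (1 − 0.4614) = 1.857
Css,max = 58.2 × 1.857 = 108.1 mg/L
Css,min = Css,max × e^(−kτ) = 108.1 × 0.4614 ≈ 49.9 mg/L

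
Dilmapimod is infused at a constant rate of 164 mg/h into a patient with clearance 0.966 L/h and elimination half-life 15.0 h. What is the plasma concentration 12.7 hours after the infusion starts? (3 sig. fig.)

75.4 mg/L

Css = rate / CL = 164 / 0.966 = 169.8 mg/L
k = ln 2 / 15.0 = 0.04621 h⁻¹
C(t) = Css (1 − e^(−kt)) = 169.8 × (1 − e^(−0.5869)) = 169.8 × 0.4439 ≈ 75.4 mg/L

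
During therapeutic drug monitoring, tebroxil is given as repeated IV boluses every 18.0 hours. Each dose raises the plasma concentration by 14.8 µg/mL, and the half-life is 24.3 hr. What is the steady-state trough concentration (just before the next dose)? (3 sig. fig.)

22.1 µg/mL

k = ln 2 / 24.3 = 0.02852 hr⁻¹
Fraction remaining after one interval: e^(−kτ) = e^(−0.02852 × 18.0) = 0.5984
R = 1 / (1 − 0.5984) = 2.490
Css,max = 14.8 × 2.490 = 36.86 µg/mL
Css,min = Css,max × e^(−kτ) = 36.86 × 0.5984 ≈ 22.1 µg/mL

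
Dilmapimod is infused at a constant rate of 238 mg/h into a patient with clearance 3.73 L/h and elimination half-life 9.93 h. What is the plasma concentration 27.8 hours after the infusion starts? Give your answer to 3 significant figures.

Css = rate / CL = 238 / 3.73 = 63.81 µg/mL
k = ln 2 / 9.93 = 0.06980 h⁻¹
C(t) = Css (1 − e^(−kt)) = 63.81 × (1 − e^(−1.941)) = 63.81 × 0.8564 ≈ 54.6 µg/mL

54.6 µg/mL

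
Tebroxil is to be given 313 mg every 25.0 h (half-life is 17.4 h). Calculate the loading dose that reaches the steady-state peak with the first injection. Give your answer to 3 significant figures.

k = ln 2 / 17.4 = 0.03984 h⁻¹
Accumulation ratio R = 1 / (1 − e^(−kτ)) = 1 / (1 − e^(−0.03984×25.0)) = 1 / (1 − 0.3694) = 1.586
Loading dose = maintenance dose × R = 313 × 1.586 ≈ 496 mg

496 mg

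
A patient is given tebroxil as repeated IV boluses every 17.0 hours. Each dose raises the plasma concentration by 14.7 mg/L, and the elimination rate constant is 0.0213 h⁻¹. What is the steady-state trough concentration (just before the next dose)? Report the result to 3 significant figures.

Fraction remaining after one interval: e^(−kτ) = e^(−0.02130 × 17.0) = 0.6962
R = 1 / (1 − 0.6962) = 3.292
Css,max = 14.7 × 3.292 = 48.39 mg/L
Css,min = Css,max × e^(−kτ) = 48.39 × 0.6962 ≈ 33.7 mg/L

33.7 mg/L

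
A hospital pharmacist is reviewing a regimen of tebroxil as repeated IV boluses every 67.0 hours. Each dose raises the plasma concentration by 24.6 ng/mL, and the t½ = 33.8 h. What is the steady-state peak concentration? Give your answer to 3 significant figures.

k = ln 2 / 33.8 = 0.02051 h⁻¹
Fraction remaining after one interval: e^(−kτ) = e^(−0.02051 × 67.0) = 0.2531
R = 1 / (1 − 0.2531) = 1.339
Css,max = 24.6 × 1.339 ≈ 32.9 ng/mL

32.9 ng/mL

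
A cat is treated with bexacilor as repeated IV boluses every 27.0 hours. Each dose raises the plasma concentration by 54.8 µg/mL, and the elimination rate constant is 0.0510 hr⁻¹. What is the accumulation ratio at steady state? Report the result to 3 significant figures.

1.34

Fraction remaining after one interval: e^(−kτ) = e^(−0.05100 × 27.0) = 0.2523
R = 1 / (1 − 0.2523) = 1 / 0.7477 ≈ 1.34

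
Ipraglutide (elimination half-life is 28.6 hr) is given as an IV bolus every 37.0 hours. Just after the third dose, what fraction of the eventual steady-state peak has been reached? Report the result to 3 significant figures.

k = ln 2 / 28.6 = 0.02424 hr⁻¹
f_n = 1 − e^(−nkτ) = 1 − e^(−3 × 0.02424 × 37.0) = 1 − e^(−2.690) = 1 − 0.06787 ≈ 0.932

0.932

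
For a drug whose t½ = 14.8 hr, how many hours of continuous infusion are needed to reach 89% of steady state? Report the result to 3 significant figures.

47.1 hours

k = ln 2 / 14.8 = 0.04683 hr⁻¹
f = 1 − e^(−kt)  ⇒  t = −ln(1 − f) / k
t = −ln(1 − 0.89) / 0.04683 = 2.207 / 0.04683 ≈ 47.1 hours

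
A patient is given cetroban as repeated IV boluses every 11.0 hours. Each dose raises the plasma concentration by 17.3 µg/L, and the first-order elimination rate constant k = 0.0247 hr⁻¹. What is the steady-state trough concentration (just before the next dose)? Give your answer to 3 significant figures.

Fraction remaining after one interval: e^(−kτ) = e^(−0.02470 × 11.0) = 0.7621
R = 1 / (1 − 0.7621) = 4.203
Css,max = 17.3 × 4.203 = 72.71 µg/L
Css,min = Css,max × e^(−kτ) = 72.71 × 0.7621 ≈ 55.4 µg/L

55.4 µg/L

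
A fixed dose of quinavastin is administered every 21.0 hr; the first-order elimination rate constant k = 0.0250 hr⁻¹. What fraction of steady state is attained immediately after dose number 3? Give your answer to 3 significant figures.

f_n = 1 − e^(−nkτ) = 1 − e^(−3 × 0.02500 × 21.0) = 1 − e^(−1.575) = 1 − 0.2070 ≈ 0.793

0.793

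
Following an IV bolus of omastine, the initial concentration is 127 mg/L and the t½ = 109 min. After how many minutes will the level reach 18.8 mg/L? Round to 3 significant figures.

300 minutes

k = ln 2 / 109 = 0.006359 min⁻¹
C(t) = C₀ e^(−kt)  ⇒  t = ln(C₀/C) / k
t = ln(127/18.8) / 0.006359 = 1.910 / 0.006359 ≈ 300 minutes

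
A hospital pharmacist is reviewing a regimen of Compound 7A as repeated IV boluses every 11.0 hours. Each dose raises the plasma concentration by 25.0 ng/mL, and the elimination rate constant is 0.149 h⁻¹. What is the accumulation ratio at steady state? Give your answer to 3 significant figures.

Fraction remaining after one interval: e^(−kτ) = e^(−0.1490 × 11.0) = 0.1942
R = 1 / (1 − 0.1942) = 1 / 0.8058 ≈ 1.24

1.24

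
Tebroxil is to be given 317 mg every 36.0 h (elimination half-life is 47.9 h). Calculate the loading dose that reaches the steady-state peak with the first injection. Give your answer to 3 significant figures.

k = ln 2 / 47.9 = 0.01447 h⁻¹
Accumulation ratio R = 1 / (1 − e^(−kτ)) = 1 / (1 − e^(−0.01447×36.0)) = 1 / (1 − 0.5940) = 2.463
Loading dose = maintenance dose × R = 317 × 2.463 ≈ 781 mg

781 mg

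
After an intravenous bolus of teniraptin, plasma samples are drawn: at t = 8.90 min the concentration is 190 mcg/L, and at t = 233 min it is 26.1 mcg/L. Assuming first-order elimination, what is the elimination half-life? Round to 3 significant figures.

k = ln(C₁/C₂) / (t₂ − t₁) = ln(190/26.1) / (233 − 8.90)
  = 1.985 / 224.1 = 0.008858 min⁻¹
t½ = ln 2 / k = ln 2 / 0.008858 ≈ 78.3 minutes

78.3 minutes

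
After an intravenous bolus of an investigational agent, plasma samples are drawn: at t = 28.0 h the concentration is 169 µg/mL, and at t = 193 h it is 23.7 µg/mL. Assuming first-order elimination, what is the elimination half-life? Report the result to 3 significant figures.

k = ln(C₁/C₂) / (t₂ − t₁) = ln(169/23.7) / (193 − 28.0)
  = 1.964 / 165.0 = 0.01191 h⁻¹
t½ = ln 2 / k = ln 2 / 0.01191 ≈ 58.2 hours

58.2 hours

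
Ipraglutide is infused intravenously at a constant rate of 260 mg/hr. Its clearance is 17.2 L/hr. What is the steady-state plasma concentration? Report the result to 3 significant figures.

Css = infusion rate / CL = 260 / 17.2 ≈ 15.1 µg/mL

15.1 µg/mL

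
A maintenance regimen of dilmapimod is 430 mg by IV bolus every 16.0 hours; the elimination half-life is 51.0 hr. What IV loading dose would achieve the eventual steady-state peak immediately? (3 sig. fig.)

2200 mg

k = ln 2 / 51.0 = 0.01359 hr⁻¹
Accumulation ratio R = 1 / (1 − e^(−kτ)) = 1 / (1 − e^(−0.01359×16.0)) = 1 / (1 − 0.8046) = 5.117
Loading dose = maintenance dose × R = 430 × 5.117 ≈ 2200 mg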